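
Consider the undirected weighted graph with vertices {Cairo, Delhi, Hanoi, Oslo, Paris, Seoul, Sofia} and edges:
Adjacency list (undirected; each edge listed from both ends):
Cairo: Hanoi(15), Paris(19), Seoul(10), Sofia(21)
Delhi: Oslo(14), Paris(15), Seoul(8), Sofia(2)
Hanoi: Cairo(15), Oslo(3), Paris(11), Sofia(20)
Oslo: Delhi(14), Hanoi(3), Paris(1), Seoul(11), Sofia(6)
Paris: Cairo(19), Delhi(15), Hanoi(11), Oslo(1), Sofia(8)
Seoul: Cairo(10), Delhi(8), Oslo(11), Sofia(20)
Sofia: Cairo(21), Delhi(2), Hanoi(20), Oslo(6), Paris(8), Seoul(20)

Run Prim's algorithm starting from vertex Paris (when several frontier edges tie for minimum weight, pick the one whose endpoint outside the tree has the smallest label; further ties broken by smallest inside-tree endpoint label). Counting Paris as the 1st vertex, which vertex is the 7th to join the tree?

Grow the tree from Paris using Prim:
Step 1: cheapest edge leaving the tree is Oslo–Paris (1); add Oslo.
Step 2: cheapest edge leaving the tree is Hanoi–Oslo (3); add Hanoi.
Step 3: cheapest edge leaving the tree is Oslo–Sofia (6); add Sofia.
Step 4: cheapest edge leaving the tree is Delhi–Sofia (2); add Delhi.
Step 5: cheapest edge leaving the tree is Delhi–Seoul (8); add Seoul.
Step 6: cheapest edge leaving the tree is Cairo–Seoul (10); add Cairo.
Vertex order: Paris, Oslo, Hanoi, Sofia, Delhi, Seoul, Cairo. The 7th vertex is Cairo.

Cairo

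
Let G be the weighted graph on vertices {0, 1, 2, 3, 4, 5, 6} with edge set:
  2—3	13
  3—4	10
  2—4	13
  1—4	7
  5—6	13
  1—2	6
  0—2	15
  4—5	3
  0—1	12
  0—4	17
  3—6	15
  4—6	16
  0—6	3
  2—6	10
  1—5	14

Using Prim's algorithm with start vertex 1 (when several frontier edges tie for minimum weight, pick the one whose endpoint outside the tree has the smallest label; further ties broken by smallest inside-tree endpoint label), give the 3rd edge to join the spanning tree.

Prim's algorithm from 1:
Step 1: cheapest edge leaving the tree is 1—2 (6); add 2.
Step 2: cheapest edge leaving the tree is 1—4 (7); add 4.
Step 3: cheapest edge leaving the tree is 4—5 (3); add 5.
Step 4: cheapest edge leaving the tree is 3—4 (10); add 3.
Step 5: cheapest edge leaving the tree is 2—6 (10); add 6.
Step 6: cheapest edge leaving the tree is 0—6 (3); add 0.
The 3rd edge added is 4—5.

4-5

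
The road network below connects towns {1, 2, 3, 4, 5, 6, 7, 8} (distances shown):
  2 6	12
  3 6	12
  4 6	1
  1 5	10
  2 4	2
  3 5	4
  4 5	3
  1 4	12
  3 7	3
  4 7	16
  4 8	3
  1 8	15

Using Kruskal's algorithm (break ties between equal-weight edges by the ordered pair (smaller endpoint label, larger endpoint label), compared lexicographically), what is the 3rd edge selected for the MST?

3-7

Kruskal: consider edges lightest-first.
4 6 (1): add — endpoints in different components.
2 4 (2): add — endpoints in different components.
3 7 (3): add — endpoints in different components.
4 5 (3): add — endpoints in different components.
4 8 (3): add — endpoints in different components.
3 5 (4): add — endpoints in different components.
1 5 (10): add — endpoints in different components.
The 3rd edge added is 3 7.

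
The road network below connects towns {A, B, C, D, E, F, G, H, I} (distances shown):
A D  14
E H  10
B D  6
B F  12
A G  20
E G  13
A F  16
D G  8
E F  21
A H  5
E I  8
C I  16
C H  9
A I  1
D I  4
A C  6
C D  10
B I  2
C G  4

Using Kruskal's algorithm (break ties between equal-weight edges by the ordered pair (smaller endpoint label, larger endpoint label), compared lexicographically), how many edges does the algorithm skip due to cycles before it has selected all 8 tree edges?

Kruskal's algorithm — process edges by increasing weight (ties by edge label):
A I (1): add — endpoints in different components.
B I (2): add — endpoints in different components.
C G (4): add — endpoints in different components.
D I (4): add — endpoints in different components.
A H (5): add — endpoints in different components.
A C (6): add — endpoints in different components.
B D (6): skip — B and D already connected.
D G (8): skip — D and G already connected.
E I (8): add — endpoints in different components.
C H (9): skip — C and H already connected.
C D (10): skip — C and D already connected.
E H (10): skip — E and H already connected.
B F (12): add — endpoints in different components.
Edges rejected before the tree was complete: 5.

5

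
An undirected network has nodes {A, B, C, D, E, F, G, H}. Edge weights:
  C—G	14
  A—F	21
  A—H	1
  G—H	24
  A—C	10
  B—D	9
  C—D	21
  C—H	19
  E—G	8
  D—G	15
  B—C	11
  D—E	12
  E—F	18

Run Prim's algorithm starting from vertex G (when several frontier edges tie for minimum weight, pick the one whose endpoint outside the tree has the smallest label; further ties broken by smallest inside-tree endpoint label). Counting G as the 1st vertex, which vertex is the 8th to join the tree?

Grow the tree from G using Prim:
Step 1: frontier [E—G 8, C—G 14, D—G 15, G—H 24] → take E—G (8); add E.
Step 2: frontier [D—E 12, E—F 18, C—G 14, D—G 15, G—H 24] → take D—E (12); add D.
Step 3: frontier [B—D 9, C—D 21, E—F 18, C—G 14, G—H 24] → take B—D (9); add B.
Step 4: frontier [B—C 11, C—D 21, E—F 18, C—G 14, G—H 24] → take B—C (11); add C.
Step 5: frontier [A—C 10, C—H 19, E—F 18, G—H 24] → take A—C (10); add A.
Step 6: frontier [A—H 1, A—F 21, C—H 19, E—F 18, G—H 24] → take A—H (1); add H.
Step 7: frontier [A—F 21, E—F 18] → take E—F (18); add F.
Vertex order: G, E, D, B, C, A, H, F. The 8th vertex is F.

F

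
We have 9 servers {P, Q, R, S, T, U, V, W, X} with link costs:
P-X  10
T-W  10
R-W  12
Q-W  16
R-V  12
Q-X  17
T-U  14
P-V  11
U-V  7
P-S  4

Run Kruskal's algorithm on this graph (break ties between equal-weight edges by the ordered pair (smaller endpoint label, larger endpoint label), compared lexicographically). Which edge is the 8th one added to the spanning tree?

Kruskal: consider edges lightest-first.
P-S (4): add — endpoints in different components.
U-V (7): add — endpoints in different components.
P-X (10): add — endpoints in different components.
T-W (10): add — endpoints in different components.
P-V (11): add — endpoints in different components.
R-V (12): add — endpoints in different components.
R-W (12): add — endpoints in different components.
T-U (14): skip — T and U already connected.
Q-W (16): add — endpoints in different components.
The 8th edge added is Q-W.

Q-W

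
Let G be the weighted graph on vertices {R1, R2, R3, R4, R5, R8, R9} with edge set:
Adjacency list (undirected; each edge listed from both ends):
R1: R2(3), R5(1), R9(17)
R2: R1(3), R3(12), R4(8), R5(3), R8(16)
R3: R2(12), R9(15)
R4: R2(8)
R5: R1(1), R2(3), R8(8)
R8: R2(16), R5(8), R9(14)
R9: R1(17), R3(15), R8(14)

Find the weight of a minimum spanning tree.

Kruskal's algorithm — process edges by increasing weight (ties by edge label):
R1-R5 (1): add — endpoints in different components.
R1-R2 (3): add — endpoints in different components.
R2-R5 (3): skip — R5 and R2 already connected.
R2-R4 (8): add — endpoints in different components.
R5-R8 (8): add — endpoints in different components.
R2-R3 (12): add — endpoints in different components.
R8-R9 (14): add — endpoints in different components.
MST edges: R1-R5, R1-R2, R2-R4, R5-R8, R2-R3, R8-R9; total weight 1+3+8+8+12+14 = 46.

46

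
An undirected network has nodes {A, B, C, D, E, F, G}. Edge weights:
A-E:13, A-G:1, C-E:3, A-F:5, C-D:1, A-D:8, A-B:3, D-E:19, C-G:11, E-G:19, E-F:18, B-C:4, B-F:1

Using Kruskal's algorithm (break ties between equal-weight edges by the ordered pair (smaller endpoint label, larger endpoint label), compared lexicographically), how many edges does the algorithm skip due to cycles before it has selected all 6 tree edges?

0

Kruskal: consider edges lightest-first.
A-G (1): add. Components now {A,G} {B} {C} {D} {E} {F}
B-F (1): add. Components now {A,G} {B,F} {C} {D} {E}
C-D (1): add. Components now {A,G} {B,F} {C,D} {E}
A-B (3): add. Components now {A,B,F,G} {C,D} {E}
C-E (3): add. Components now {A,B,F,G} {C,D,E}
B-C (4): add. Components now {A,B,C,D,E,F,G}
Edges rejected before the tree was complete: 0.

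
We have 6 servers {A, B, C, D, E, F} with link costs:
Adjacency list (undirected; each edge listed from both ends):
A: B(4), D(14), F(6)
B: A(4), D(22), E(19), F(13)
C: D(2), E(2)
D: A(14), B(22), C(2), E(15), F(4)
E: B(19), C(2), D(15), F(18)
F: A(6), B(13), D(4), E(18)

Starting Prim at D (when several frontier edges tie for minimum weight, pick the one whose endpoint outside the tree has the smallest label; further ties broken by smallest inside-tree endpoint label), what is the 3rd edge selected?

Grow the tree from D using Prim:
Step 1: cheapest edge leaving the tree is C D (2); add C.
Step 2: cheapest edge leaving the tree is C E (2); add E.
Step 3: cheapest edge leaving the tree is D F (4); add F.
Step 4: cheapest edge leaving the tree is A F (6); add A.
Step 5: cheapest edge leaving the tree is A B (4); add B.
The 3rd edge added is D F.

D-F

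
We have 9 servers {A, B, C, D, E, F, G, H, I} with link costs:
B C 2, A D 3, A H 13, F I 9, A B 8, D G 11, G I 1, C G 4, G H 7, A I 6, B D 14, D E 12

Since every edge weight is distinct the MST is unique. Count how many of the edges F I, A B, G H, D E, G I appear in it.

Kruskal: consider edges lightest-first.
G I (1): add — endpoints in different components.
B C (2): add — endpoints in different components.
A D (3): add — endpoints in different components.
C G (4): add — endpoints in different components.
A I (6): add — endpoints in different components.
G H (7): add — endpoints in different components.
A B (8): skip — A and B already connected.
F I (9): add — endpoints in different components.
D G (11): skip — D and G already connected.
D E (12): add — endpoints in different components.
MST edge set: {G I, B C, A D, C G, A I, G H, F I, D E}.
Of the listed edges, {F I, G H, D E, G I} are in the MST → 4.

4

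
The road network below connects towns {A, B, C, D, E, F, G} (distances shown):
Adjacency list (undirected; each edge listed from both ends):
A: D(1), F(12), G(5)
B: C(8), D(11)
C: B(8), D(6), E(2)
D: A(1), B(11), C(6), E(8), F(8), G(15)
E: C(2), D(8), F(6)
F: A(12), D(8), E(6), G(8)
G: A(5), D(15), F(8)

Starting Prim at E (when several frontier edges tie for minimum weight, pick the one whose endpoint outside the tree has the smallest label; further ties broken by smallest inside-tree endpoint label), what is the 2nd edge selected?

Grow the tree from E using Prim:
Step 1: cheapest edge leaving the tree is C—E (2); add C.
Step 2: cheapest edge leaving the tree is C—D (6); add D.
Step 3: cheapest edge leaving the tree is A—D (1); add A.
Step 4: cheapest edge leaving the tree is A—G (5); add G.
Step 5: cheapest edge leaving the tree is E—F (6); add F.
Step 6: cheapest edge leaving the tree is B—C (8); add B.
The 2nd edge added is C—D.

C-D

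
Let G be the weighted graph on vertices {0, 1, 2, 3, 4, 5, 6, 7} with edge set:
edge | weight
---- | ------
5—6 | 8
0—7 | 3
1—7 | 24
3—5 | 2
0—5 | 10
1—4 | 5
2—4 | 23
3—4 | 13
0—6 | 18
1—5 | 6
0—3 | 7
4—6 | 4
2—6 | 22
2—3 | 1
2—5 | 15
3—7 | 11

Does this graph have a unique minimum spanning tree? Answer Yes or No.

Kruskal's algorithm — process edges by increasing weight (ties by edge label):
2—3 (1): add — endpoints in different components.
3—5 (2): add — endpoints in different components.
0—7 (3): add — endpoints in different components.
4—6 (4): add — endpoints in different components.
1—4 (5): add — endpoints in different components.
1—5 (6): add — endpoints in different components.
0—3 (7): add — endpoints in different components.
Every non-tree edge has weight strictly greater than the heaviest edge on the tree path between its endpoints, so the MST is unique.

Yes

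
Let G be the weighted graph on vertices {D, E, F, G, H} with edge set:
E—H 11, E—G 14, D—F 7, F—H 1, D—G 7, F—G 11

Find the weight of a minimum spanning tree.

Prim's algorithm from E:
Step 1: cheapest edge leaving the tree is E—H (11); add H.
Step 2: cheapest edge leaving the tree is F—H (1); add F.
Step 3: cheapest edge leaving the tree is D—F (7); add D.
Step 4: cheapest edge leaving the tree is D—G (7); add G.
MST edges: E—H, F—H, D—F, D—G; total weight 11+1+7+7 = 26.

26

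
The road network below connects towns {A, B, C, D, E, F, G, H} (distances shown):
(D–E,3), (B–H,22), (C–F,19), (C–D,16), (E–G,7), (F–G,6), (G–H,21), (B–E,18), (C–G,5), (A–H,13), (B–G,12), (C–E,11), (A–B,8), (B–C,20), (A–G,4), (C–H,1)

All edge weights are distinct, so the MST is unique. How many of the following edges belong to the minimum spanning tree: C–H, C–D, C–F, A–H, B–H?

1

Sort edges by weight, then run Kruskal:
C–H (1): add — endpoints in different components.
D–E (3): add — endpoints in different components.
A–G (4): add — endpoints in different components.
C–G (5): add — endpoints in different components.
F–G (6): add — endpoints in different components.
E–G (7): add — endpoints in different components.
A–B (8): add — endpoints in different components.
MST edge set: {C–H, D–E, A–G, C–G, F–G, E–G, A–B}.
Of the listed edges, {C–H} are in the MST → 1.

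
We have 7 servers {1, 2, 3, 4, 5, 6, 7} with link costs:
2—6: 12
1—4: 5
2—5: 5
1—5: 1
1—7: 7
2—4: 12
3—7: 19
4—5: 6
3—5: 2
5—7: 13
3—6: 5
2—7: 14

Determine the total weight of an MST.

25

Sort edges by weight, then run Kruskal:
1—5 (1): add — endpoints in different components.
3—5 (2): add — endpoints in different components.
1—4 (5): add — endpoints in different components.
2—5 (5): add — endpoints in different components.
3—6 (5): add — endpoints in different components.
4—5 (6): skip — 4 and 5 already connected.
1—7 (7): add — endpoints in different components.
MST edges: 1—5, 3—5, 1—4, 2—5, 3—6, 1—7; total weight 1+2+5+5+5+7 = 25.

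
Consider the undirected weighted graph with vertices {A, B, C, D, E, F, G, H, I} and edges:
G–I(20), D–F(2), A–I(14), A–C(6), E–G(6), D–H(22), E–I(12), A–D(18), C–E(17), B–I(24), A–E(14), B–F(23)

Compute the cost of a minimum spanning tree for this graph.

Kruskal: consider edges lightest-first.
D–F (2): add — endpoints in different components.
A–C (6): add — endpoints in different components.
E–G (6): add — endpoints in different components.
E–I (12): add — endpoints in different components.
A–E (14): add — endpoints in different components.
A–I (14): skip — A and I already connected.
C–E (17): skip — C and E already connected.
A–D (18): add — endpoints in different components.
G–I (20): skip — G and I already connected.
D–H (22): add — endpoints in different components.
B–F (23): add — endpoints in different components.
MST edges: D–F, A–C, E–G, E–I, A–E, A–D, D–H, B–F; total weight 2+6+6+12+14+18+22+23 = 103.

103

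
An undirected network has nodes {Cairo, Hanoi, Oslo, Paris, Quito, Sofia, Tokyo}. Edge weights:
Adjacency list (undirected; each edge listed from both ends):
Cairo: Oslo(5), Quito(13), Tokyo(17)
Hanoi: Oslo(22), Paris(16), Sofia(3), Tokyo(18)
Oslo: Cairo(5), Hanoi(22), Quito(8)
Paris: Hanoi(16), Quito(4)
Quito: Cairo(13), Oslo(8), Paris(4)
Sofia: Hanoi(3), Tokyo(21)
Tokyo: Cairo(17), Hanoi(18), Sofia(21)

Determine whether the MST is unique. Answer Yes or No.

Sort edges by weight, then run Kruskal:
Hanoi–Sofia (3): add. Components now {Quito} {Cairo} {Hanoi,Sofia} {Oslo} {Paris} {Tokyo}
Paris–Quito (4): add. Components now {Paris,Quito} {Cairo} {Hanoi,Sofia} {Oslo} {Tokyo}
Cairo–Oslo (5): add. Components now {Paris,Quito} {Cairo,Oslo} {Hanoi,Sofia} {Tokyo}
Oslo–Quito (8): add. Components now {Cairo,Oslo,Paris,Quito} {Hanoi,Sofia} {Tokyo}
Cairo–Quito (13): skip — Quito and Cairo already connected.
Hanoi–Paris (16): add. Components now {Cairo,Hanoi,Oslo,Paris,Quito,Sofia} {Tokyo}
Cairo–Tokyo (17): add. Components now {Cairo,Hanoi,Oslo,Paris,Quito,Sofia,Tokyo}
Every non-tree edge has weight strictly greater than the heaviest edge on the tree path between its endpoints, so the MST is unique.

Yes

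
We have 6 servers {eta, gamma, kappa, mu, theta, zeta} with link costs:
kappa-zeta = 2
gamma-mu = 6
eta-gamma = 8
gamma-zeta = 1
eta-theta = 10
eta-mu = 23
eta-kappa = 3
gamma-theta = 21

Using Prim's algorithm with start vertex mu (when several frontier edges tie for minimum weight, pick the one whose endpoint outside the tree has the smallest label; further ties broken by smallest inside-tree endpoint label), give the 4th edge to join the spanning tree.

Prim, starting at mu.
Step 1: frontier [gamma-mu 6, eta-mu 23] → take gamma-mu (6); add gamma.
Step 2: frontier [gamma-zeta 1, eta-gamma 8, gamma-theta 21, eta-mu 23] → take gamma-zeta (1); add zeta.
Step 3: frontier [eta-gamma 8, gamma-theta 21, eta-mu 23, kappa-zeta 2] → take kappa-zeta (2); add kappa.
Step 4: frontier [eta-gamma 8, gamma-theta 21, eta-kappa 3, eta-mu 23] → take eta-kappa (3); add eta.
Step 5: frontier [eta-theta 10, gamma-theta 21] → take eta-theta (10); add theta.
The 4th edge added is eta-kappa.

eta-kappa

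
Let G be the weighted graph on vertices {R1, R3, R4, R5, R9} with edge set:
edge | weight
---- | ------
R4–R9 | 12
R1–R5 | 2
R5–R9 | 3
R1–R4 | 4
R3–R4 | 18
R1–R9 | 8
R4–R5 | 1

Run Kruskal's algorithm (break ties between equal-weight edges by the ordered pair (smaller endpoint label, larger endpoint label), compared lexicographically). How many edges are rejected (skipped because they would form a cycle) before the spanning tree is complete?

3

Kruskal's algorithm — process edges by increasing weight (ties by edge label):
R4–R5 (1): add — endpoints in different components.
R1–R5 (2): add — endpoints in different components.
R5–R9 (3): add — endpoints in different components.
R1–R4 (4): skip — R1 and R4 already connected.
R1–R9 (8): skip — R1 and R9 already connected.
R4–R9 (12): skip — R4 and R9 already connected.
R3–R4 (18): add — endpoints in different components.
Edges rejected before the tree was complete: 3.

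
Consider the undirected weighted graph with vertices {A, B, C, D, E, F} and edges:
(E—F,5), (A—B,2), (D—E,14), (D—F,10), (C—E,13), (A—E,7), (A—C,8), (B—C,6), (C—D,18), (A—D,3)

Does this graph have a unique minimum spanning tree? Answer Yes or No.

Kruskal's algorithm — process edges by increasing weight (ties by edge label):
A—B (2): add. Components now {A,B} {C} {D} {E} {F}
A—D (3): add. Components now {A,B,D} {C} {E} {F}
E—F (5): add. Components now {A,B,D} {C} {E,F}
B—C (6): add. Components now {A,B,C,D} {E,F}
A—E (7): add. Components now {A,B,C,D,E,F}
Every non-tree edge has weight strictly greater than the heaviest edge on the tree path between its endpoints, so the MST is unique.

Yes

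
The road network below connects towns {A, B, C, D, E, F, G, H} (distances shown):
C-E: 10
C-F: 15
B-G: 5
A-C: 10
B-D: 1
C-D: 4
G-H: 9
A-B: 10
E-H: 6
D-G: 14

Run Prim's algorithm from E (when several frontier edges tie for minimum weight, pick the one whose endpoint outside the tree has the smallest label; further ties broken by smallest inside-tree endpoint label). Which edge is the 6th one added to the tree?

Prim's algorithm from E:
Step 1: frontier [E-H 6, C-E 10] → take E-H (6); add H.
Step 2: frontier [C-E 10, G-H 9] → take G-H (9); add G.
Step 3: frontier [C-E 10, B-G 5, D-G 14] → take B-G (5); add B.
Step 4: frontier [B-D 1, A-B 10, C-E 10, D-G 14] → take B-D (1); add D.
Step 5: frontier [A-B 10, C-D 4, C-E 10] → take C-D (4); add C.
Step 6: frontier [A-B 10, A-C 10, C-F 15] → take A-B (10); add A.
Step 7: frontier [C-F 15] → take C-F (15); add F.
The 6th edge added is A-B.

A-B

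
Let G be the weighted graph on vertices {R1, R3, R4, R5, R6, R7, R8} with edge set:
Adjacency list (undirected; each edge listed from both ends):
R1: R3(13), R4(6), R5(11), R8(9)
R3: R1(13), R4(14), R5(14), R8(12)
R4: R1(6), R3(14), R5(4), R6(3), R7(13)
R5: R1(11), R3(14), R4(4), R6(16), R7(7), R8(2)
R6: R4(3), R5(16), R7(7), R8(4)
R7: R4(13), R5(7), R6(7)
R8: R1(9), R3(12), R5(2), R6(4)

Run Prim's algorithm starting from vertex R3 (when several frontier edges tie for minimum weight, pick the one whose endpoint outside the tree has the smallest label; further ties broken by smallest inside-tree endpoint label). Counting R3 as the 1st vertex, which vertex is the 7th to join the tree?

R7

Grow the tree from R3 using Prim:
Step 1: cheapest edge leaving the tree is R3 R8 (12); add R8.
Step 2: cheapest edge leaving the tree is R5 R8 (2); add R5.
Step 3: cheapest edge leaving the tree is R4 R5 (4); add R4.
Step 4: cheapest edge leaving the tree is R4 R6 (3); add R6.
Step 5: cheapest edge leaving the tree is R1 R4 (6); add R1.
Step 6: cheapest edge leaving the tree is R5 R7 (7); add R7.
Vertex order: R3, R8, R5, R4, R6, R1, R7. The 7th vertex is R7.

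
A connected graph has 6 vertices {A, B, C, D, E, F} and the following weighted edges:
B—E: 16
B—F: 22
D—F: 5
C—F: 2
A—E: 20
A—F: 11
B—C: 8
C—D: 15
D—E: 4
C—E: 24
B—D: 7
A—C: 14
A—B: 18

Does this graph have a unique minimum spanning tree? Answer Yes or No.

Yes

Kruskal: consider edges lightest-first.
C—F (2): add — endpoints in different components.
D—E (4): add — endpoints in different components.
D—F (5): add — endpoints in different components.
B—D (7): add — endpoints in different components.
B—C (8): skip — B and C already connected.
A—F (11): add — endpoints in different components.
Every non-tree edge has weight strictly greater than the heaviest edge on the tree path between its endpoints, so the MST is unique.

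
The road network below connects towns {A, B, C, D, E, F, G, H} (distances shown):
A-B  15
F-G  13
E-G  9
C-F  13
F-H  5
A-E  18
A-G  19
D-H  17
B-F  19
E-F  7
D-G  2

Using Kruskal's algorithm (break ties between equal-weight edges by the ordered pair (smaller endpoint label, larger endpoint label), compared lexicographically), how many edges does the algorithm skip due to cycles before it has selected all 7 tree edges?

2

Sort edges by weight, then run Kruskal:
D-G (2): add — endpoints in different components.
F-H (5): add — endpoints in different components.
E-F (7): add — endpoints in different components.
E-G (9): add — endpoints in different components.
C-F (13): add — endpoints in different components.
F-G (13): skip — F and G already connected.
A-B (15): add — endpoints in different components.
D-H (17): skip — D and H already connected.
A-E (18): add — endpoints in different components.
Edges rejected before the tree was complete: 2.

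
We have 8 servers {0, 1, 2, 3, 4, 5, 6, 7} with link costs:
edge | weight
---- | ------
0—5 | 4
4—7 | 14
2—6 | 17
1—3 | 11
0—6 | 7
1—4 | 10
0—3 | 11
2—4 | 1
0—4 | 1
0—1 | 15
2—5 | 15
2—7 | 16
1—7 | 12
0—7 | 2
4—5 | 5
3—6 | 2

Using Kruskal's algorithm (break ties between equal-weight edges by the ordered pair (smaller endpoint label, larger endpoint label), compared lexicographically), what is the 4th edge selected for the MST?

3-6

Kruskal: consider edges lightest-first.
0—4 (1): add — endpoints in different components.
2—4 (1): add — endpoints in different components.
0—7 (2): add — endpoints in different components.
3—6 (2): add — endpoints in different components.
0—5 (4): add — endpoints in different components.
4—5 (5): skip — 4 and 5 already connected.
0—6 (7): add — endpoints in different components.
1—4 (10): add — endpoints in different components.
The 4th edge added is 3—6.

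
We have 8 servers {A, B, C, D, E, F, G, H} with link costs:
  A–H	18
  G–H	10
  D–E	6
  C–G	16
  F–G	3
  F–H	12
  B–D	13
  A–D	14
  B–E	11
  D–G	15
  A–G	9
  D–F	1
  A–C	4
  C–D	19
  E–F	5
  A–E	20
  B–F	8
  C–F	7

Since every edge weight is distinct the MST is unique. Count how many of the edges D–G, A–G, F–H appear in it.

Kruskal: consider edges lightest-first.
D–F (1): add — endpoints in different components.
F–G (3): add — endpoints in different components.
A–C (4): add — endpoints in different components.
E–F (5): add — endpoints in different components.
D–E (6): skip — D and E already connected.
C–F (7): add — endpoints in different components.
B–F (8): add — endpoints in different components.
A–G (9): skip — A and G already connected.
G–H (10): add — endpoints in different components.
MST edge set: {D–F, F–G, A–C, E–F, C–F, B–F, G–H}.
Of the listed edges, {} are in the MST → 0.

0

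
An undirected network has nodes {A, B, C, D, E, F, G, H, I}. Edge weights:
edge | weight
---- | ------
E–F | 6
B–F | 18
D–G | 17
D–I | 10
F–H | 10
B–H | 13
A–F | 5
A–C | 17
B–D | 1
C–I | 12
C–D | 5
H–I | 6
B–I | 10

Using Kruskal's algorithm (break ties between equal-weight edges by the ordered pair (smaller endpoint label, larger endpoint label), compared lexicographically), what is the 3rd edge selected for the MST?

Kruskal: consider edges lightest-first.
B–D (1): add — endpoints in different components.
A–F (5): add — endpoints in different components.
C–D (5): add — endpoints in different components.
E–F (6): add — endpoints in different components.
H–I (6): add — endpoints in different components.
B–I (10): add — endpoints in different components.
D–I (10): skip — D and I already connected.
F–H (10): add — endpoints in different components.
C–I (12): skip — C and I already connected.
B–H (13): skip — B and H already connected.
A–C (17): skip — A and C already connected.
D–G (17): add — endpoints in different components.
The 3rd edge added is C–D.

C-D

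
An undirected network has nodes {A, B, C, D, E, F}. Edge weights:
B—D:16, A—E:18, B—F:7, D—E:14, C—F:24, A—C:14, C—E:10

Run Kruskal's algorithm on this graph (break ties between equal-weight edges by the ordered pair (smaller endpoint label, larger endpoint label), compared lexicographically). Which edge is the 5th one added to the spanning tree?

B-D

Kruskal: consider edges lightest-first.
B—F (7): add. Components now {A} {B,F} {C} {D} {E}
C—E (10): add. Components now {A} {B,F} {C,E} {D}
A—C (14): add. Components now {A,C,E} {B,F} {D}
D—E (14): add. Components now {A,C,D,E} {B,F}
B—D (16): add. Components now {A,B,C,D,E,F}
The 5th edge added is B—D.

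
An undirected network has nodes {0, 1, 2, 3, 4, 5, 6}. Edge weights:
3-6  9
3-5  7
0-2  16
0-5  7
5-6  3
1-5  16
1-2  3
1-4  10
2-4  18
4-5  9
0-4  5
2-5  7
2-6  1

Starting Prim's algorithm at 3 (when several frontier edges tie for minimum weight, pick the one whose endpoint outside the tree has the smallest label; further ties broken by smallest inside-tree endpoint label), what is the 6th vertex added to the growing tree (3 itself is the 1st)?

0

Prim, starting at 3.
Step 1: cheapest edge leaving the tree is 3-5 (7); add 5.
Step 2: cheapest edge leaving the tree is 5-6 (3); add 6.
Step 3: cheapest edge leaving the tree is 2-6 (1); add 2.
Step 4: cheapest edge leaving the tree is 1-2 (3); add 1.
Step 5: cheapest edge leaving the tree is 0-5 (7); add 0.
Step 6: cheapest edge leaving the tree is 0-4 (5); add 4.
Vertex order: 3, 5, 6, 2, 1, 0, 4. The 6th vertex is 0.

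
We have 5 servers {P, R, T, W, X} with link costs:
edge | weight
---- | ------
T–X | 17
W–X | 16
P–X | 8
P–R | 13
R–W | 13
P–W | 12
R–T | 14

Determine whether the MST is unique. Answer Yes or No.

No

Kruskal's algorithm — process edges by increasing weight (ties by edge label):
P–X (8): add — endpoints in different components.
P–W (12): add — endpoints in different components.
P–R (13): add — endpoints in different components.
R–W (13): skip — W and R already connected.
R–T (14): add — endpoints in different components.
Non-tree edge R–W has weight 13, equal to the heaviest edge on its tree cycle — swapping gives another MST of the same weight. Not unique.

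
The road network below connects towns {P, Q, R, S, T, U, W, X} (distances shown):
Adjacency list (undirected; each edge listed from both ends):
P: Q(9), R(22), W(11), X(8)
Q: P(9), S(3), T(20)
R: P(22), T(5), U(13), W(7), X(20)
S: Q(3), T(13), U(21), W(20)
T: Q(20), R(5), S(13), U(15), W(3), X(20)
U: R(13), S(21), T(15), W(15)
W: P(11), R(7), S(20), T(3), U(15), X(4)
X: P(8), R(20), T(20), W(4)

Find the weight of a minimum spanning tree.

45

Sort edges by weight, then run Kruskal:
Q S (3): add — endpoints in different components.
T W (3): add — endpoints in different components.
W X (4): add — endpoints in different components.
R T (5): add — endpoints in different components.
R W (7): skip — W and R already connected.
P X (8): add — endpoints in different components.
P Q (9): add — endpoints in different components.
P W (11): skip — P and W already connected.
R U (13): add — endpoints in different components.
MST edges: Q S, T W, W X, R T, P X, P Q, R U; total weight 3+3+4+5+8+9+13 = 45.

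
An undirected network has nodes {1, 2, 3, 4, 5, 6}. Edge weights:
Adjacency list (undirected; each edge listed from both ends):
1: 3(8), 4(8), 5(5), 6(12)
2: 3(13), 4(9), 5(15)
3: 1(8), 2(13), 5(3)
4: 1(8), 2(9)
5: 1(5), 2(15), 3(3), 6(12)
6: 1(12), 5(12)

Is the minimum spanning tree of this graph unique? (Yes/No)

Sort edges by weight, then run Kruskal:
3-5 (3): add — endpoints in different components.
1-5 (5): add — endpoints in different components.
1-3 (8): skip — 1 and 3 already connected.
1-4 (8): add — endpoints in different components.
2-4 (9): add — endpoints in different components.
1-6 (12): add — endpoints in different components.
Non-tree edge 5-6 has weight 12, equal to the heaviest edge on its tree cycle — swapping gives another MST of the same weight. Not unique.

No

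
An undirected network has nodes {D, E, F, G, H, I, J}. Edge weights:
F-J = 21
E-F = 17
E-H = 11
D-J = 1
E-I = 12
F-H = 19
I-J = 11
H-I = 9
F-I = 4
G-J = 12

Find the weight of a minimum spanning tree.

Kruskal: consider edges lightest-first.
D-J (1): add — endpoints in different components.
F-I (4): add — endpoints in different components.
H-I (9): add — endpoints in different components.
E-H (11): add — endpoints in different components.
I-J (11): add — endpoints in different components.
E-I (12): skip — E and I already connected.
G-J (12): add — endpoints in different components.
MST edges: D-J, F-I, H-I, E-H, I-J, G-J; total weight 1+4+9+11+11+12 = 48.

48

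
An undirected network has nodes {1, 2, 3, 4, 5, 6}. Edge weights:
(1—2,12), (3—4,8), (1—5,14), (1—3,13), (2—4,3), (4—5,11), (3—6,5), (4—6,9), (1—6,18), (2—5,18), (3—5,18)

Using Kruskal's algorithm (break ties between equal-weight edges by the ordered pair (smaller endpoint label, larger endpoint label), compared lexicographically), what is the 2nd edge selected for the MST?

3-6

Sort edges by weight, then run Kruskal:
2—4 (3): add — endpoints in different components.
3—6 (5): add — endpoints in different components.
3—4 (8): add — endpoints in different components.
4—6 (9): skip — 4 and 6 already connected.
4—5 (11): add — endpoints in different components.
1—2 (12): add — endpoints in different components.
The 2nd edge added is 3—6.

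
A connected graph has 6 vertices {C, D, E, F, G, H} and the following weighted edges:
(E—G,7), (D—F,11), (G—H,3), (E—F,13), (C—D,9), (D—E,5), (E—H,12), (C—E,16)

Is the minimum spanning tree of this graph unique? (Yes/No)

Sort edges by weight, then run Kruskal:
G—H (3): add — endpoints in different components.
D—E (5): add — endpoints in different components.
E—G (7): add — endpoints in different components.
C—D (9): add — endpoints in different components.
D—F (11): add — endpoints in different components.
Every non-tree edge has weight strictly greater than the heaviest edge on the tree path between its endpoints, so the MST is unique.

Yes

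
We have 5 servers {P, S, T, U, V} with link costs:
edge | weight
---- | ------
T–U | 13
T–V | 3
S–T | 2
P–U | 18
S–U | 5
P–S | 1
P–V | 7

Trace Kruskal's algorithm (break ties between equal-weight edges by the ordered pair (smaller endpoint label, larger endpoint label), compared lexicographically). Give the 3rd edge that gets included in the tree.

T-V

Kruskal's algorithm — process edges by increasing weight (ties by edge label):
P–S (1): add. Components now {V} {U} {T} {P,S}
S–T (2): add. Components now {V} {U} {P,S,T}
T–V (3): add. Components now {P,S,T,V} {U}
S–U (5): add. Components now {P,S,T,U,V}
The 3rd edge added is T–V.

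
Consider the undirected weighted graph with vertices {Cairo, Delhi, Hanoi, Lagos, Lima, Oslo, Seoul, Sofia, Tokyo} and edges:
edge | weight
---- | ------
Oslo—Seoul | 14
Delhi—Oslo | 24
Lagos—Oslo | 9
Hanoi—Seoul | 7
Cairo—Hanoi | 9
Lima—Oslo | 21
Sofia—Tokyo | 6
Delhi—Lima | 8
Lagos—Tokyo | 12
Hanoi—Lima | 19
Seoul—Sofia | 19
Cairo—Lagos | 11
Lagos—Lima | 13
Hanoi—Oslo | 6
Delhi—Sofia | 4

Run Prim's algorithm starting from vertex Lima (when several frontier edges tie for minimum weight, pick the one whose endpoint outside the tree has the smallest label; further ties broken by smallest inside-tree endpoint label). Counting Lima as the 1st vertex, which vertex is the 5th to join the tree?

Lagos

Prim's algorithm from Lima:
Step 1: cheapest edge leaving the tree is Delhi—Lima (8); add Delhi.
Step 2: cheapest edge leaving the tree is Delhi—Sofia (4); add Sofia.
Step 3: cheapest edge leaving the tree is Sofia—Tokyo (6); add Tokyo.
Step 4: cheapest edge leaving the tree is Lagos—Tokyo (12); add Lagos.
Step 5: cheapest edge leaving the tree is Lagos—Oslo (9); add Oslo.
Step 6: cheapest edge leaving the tree is Hanoi—Oslo (6); add Hanoi.
Step 7: cheapest edge leaving the tree is Hanoi—Seoul (7); add Seoul.
Step 8: cheapest edge leaving the tree is Cairo—Hanoi (9); add Cairo.
Vertex order: Lima, Delhi, Sofia, Tokyo, Lagos, Oslo, Hanoi, Seoul, Cairo. The 5th vertex is Lagos.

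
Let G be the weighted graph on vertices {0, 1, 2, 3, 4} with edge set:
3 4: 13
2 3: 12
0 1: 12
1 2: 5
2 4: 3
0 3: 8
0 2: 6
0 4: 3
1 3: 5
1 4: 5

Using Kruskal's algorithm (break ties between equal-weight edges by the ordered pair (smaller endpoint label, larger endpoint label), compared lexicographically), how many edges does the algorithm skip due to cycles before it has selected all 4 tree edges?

Kruskal's algorithm — process edges by increasing weight (ties by edge label):
0 4 (3): add. Components now {0,4} {1} {2} {3}
2 4 (3): add. Components now {0,2,4} {1} {3}
1 2 (5): add. Components now {0,1,2,4} {3}
1 3 (5): add. Components now {0,1,2,3,4}
Edges rejected before the tree was complete: 0.

0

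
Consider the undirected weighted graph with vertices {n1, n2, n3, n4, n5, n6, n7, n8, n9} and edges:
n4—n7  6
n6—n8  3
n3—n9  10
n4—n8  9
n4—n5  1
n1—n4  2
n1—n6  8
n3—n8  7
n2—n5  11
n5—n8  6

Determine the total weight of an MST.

Grow the tree from n3 using Prim:
Step 1: cheapest edge leaving the tree is n3—n8 (7); add n8.
Step 2: cheapest edge leaving the tree is n6—n8 (3); add n6.
Step 3: cheapest edge leaving the tree is n5—n8 (6); add n5.
Step 4: cheapest edge leaving the tree is n4—n5 (1); add n4.
Step 5: cheapest edge leaving the tree is n1—n4 (2); add n1.
Step 6: cheapest edge leaving the tree is n4—n7 (6); add n7.
Step 7: cheapest edge leaving the tree is n3—n9 (10); add n9.
Step 8: cheapest edge leaving the tree is n2—n5 (11); add n2.
MST edges: n3—n8, n6—n8, n5—n8, n4—n5, n1—n4, n4—n7, n3—n9, n2—n5; total weight 7+3+6+1+2+6+10+11 = 46.

46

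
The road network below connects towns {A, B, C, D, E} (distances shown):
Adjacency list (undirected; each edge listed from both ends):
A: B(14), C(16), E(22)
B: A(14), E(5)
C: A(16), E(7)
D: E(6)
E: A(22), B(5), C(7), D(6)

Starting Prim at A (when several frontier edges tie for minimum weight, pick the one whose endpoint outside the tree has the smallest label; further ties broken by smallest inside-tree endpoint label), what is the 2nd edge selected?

B-E

Prim, starting at A.
Step 1: cheapest edge leaving the tree is A–B (14); add B.
Step 2: cheapest edge leaving the tree is B–E (5); add E.
Step 3: cheapest edge leaving the tree is D–E (6); add D.
Step 4: cheapest edge leaving the tree is C–E (7); add C.
The 2nd edge added is B–E.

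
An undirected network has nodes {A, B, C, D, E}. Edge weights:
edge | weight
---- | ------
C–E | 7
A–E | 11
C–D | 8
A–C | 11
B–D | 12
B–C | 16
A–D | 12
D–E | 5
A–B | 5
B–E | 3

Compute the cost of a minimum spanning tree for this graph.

Prim's algorithm from A:
Step 1: cheapest edge leaving the tree is A–B (5); add B.
Step 2: cheapest edge leaving the tree is B–E (3); add E.
Step 3: cheapest edge leaving the tree is D–E (5); add D.
Step 4: cheapest edge leaving the tree is C–E (7); add C.
MST edges: A–B, B–E, D–E, C–E; total weight 5+3+5+7 = 20.

20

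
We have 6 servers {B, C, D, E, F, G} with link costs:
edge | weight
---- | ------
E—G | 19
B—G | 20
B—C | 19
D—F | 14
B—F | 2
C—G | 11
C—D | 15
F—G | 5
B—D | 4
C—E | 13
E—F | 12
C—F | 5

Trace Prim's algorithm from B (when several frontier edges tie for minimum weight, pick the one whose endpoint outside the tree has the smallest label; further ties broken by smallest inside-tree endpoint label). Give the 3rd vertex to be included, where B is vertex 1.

Prim, starting at B.
Step 1: frontier [B—F 2, B—D 4, B—C 19, B—G 20] → take B—F (2); add F.
Step 2: frontier [B—D 4, B—C 19, B—G 20, C—F 5, F—G 5, E—F 12, D—F 14] → take B—D (4); add D.
Step 3: frontier [B—C 19, B—G 20, C—D 15, C—F 5, F—G 5, E—F 12] → take C—F (5); add C.
Step 4: frontier [B—G 20, C—G 11, C—E 13, F—G 5, E—F 12] → take F—G (5); add G.
Step 5: frontier [C—E 13, E—F 12, E—G 19] → take E—F (12); add E.
Vertex order: B, F, D, C, G, E. The 3rd vertex is D.

D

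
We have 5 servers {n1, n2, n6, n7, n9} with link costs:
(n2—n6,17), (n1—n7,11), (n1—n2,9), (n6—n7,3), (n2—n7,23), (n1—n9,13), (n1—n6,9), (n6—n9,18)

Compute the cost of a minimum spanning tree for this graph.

34

Prim's algorithm from n6:
Step 1: cheapest edge leaving the tree is n6—n7 (3); add n7.
Step 2: cheapest edge leaving the tree is n1—n6 (9); add n1.
Step 3: cheapest edge leaving the tree is n1—n2 (9); add n2.
Step 4: cheapest edge leaving the tree is n1—n9 (13); add n9.
MST edges: n6—n7, n1—n6, n1—n2, n1—n9; total weight 3+9+9+13 = 34.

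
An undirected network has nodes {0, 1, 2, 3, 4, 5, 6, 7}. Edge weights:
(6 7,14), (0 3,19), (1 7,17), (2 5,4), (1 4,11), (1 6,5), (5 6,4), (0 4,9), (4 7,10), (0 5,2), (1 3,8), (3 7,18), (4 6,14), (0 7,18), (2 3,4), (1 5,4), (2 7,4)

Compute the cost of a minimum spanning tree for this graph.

31

Prim's algorithm from 4:
Step 1: cheapest edge leaving the tree is 0 4 (9); add 0.
Step 2: cheapest edge leaving the tree is 0 5 (2); add 5.
Step 3: cheapest edge leaving the tree is 1 5 (4); add 1.
Step 4: cheapest edge leaving the tree is 2 5 (4); add 2.
Step 5: cheapest edge leaving the tree is 2 3 (4); add 3.
Step 6: cheapest edge leaving the tree is 5 6 (4); add 6.
Step 7: cheapest edge leaving the tree is 2 7 (4); add 7.
MST edges: 0 4, 0 5, 1 5, 2 5, 2 3, 5 6, 2 7; total weight 9+2+4+4+4+4+4 = 31.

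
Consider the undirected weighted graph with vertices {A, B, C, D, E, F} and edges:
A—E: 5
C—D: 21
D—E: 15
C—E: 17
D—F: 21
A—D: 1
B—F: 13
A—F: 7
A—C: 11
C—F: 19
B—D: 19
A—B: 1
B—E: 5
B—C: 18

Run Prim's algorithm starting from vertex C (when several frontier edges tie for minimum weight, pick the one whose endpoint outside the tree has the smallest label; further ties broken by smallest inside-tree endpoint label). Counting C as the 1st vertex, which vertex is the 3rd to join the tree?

B

Grow the tree from C using Prim:
Step 1: frontier [A—C 11, C—E 17, B—C 18, C—F 19, C—D 21] → take A—C (11); add A.
Step 2: frontier [A—B 1, A—D 1, A—E 5, A—F 7, C—E 17, B—C 18, C—F 19, C—D 21] → take A—B (1); add B.
Step 3: frontier [A—D 1, A—E 5, A—F 7, B—E 5, B—F 13, B—D 19, C—E 17, C—F 19, C—D 21] → take A—D (1); add D.
Step 4: frontier [A—E 5, A—F 7, B—E 5, B—F 13, C—E 17, C—F 19, D—E 15, D—F 21] → take A—E (5); add E.
Step 5: frontier [A—F 7, B—F 13, C—F 19, D—F 21] → take A—F (7); add F.
Vertex order: C, A, B, D, E, F. The 3rd vertex is B.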